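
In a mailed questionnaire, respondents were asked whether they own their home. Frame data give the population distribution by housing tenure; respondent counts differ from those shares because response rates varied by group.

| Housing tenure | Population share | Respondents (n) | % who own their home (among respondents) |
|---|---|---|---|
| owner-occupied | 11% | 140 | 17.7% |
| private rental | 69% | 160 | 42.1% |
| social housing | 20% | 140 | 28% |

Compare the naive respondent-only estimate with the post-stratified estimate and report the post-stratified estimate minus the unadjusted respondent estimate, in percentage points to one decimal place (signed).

Unadjusted (pooled respondent) estimate weights by respondent counts:
  (140/440)×17.7 + (160/440)×42.1 + (140/440)×28 = 29.85%
Post-stratified estimate weights by population shares:
  0.11×17.7 + 0.69×42.1 + 0.2×28 = 36.596%
Difference = 36.596 − 29.85 = 6.746 pp.

+6.7 percentage points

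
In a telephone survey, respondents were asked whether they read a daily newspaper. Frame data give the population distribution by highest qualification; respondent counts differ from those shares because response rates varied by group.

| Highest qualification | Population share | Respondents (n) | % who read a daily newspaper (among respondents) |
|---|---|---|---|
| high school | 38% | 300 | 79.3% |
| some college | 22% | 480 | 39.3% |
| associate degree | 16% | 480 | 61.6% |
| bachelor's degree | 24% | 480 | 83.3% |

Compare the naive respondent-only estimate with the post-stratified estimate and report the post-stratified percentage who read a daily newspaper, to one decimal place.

Naive respondent-only estimate (weights = respondent counts):
  (300/1740)×79.3 + (480/1740)×39.3 + (480/1740)×61.6 + (480/1740)×83.3 = 64.4862%
Reweighting by population highest qualification shares:
  0.38×79.3 + 0.22×39.3 + 0.16×61.6 + 0.24×83.3 = 68.628%

68.6%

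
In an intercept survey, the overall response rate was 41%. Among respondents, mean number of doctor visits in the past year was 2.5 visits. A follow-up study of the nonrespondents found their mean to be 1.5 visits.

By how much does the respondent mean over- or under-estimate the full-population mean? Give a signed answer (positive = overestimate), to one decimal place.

+0.6

Nonresponse fraction = 1 − 0.41 = 0.59.
Bias = (nonresponse fraction) × (respondent mean − nonrespondent mean)
     = 0.59 × (2.5 − 1.5) = 0.59 × 1 = 0.59.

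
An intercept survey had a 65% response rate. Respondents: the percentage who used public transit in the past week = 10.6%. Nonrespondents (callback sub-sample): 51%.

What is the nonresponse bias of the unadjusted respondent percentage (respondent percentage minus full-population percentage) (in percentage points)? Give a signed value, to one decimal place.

Nonresponse fraction = 1 − 0.65 = 0.35.
Bias = (nonresponse fraction) × (respondent percentage − nonrespondent percentage)
     = 0.35 × (10.6 − 51) = 0.35 × -40.4 = -14.14.

-14.1 percentage points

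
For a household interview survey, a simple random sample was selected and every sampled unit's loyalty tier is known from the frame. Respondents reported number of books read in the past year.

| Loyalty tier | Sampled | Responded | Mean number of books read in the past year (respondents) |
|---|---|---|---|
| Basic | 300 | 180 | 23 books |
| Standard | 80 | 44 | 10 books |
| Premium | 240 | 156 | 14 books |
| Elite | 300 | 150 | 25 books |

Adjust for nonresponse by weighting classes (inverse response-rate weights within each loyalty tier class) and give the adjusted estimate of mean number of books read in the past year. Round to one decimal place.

20.2

Class response rates: Basic 180/300 = 60%, Standard 44/80 = 55%, Premium 156/240 = 65%, Elite 150/300 = 50%.
With weight = n_sampled/n_responded per class, the weighted class total is n_sampled:
  Basic: 300 × 23 = 6900
  Standard: 80 × 10 = 800
  Premium: 240 × 14 = 3360
  Elite: 300 × 25 = 7500
Adjusted estimate = 18,560 / 920 = 20.1739 → 20.2.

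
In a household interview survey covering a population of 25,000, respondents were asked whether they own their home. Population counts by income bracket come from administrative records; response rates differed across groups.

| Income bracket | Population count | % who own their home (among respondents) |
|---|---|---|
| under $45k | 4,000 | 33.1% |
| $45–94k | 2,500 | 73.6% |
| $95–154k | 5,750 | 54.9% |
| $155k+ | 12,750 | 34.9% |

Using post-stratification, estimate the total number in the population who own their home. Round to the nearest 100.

Apply each group's respondent rate to its population count:
  under $45k: 4,000 × 33.1% = 1324
  $45–94k: 2,500 × 73.6% = 1840
  $95–154k: 5,750 × 54.9% = 3156.75
  $155k+: 12,750 × 34.9% = 4449.75
Estimated total = 10770.5 → 10,800.

10,800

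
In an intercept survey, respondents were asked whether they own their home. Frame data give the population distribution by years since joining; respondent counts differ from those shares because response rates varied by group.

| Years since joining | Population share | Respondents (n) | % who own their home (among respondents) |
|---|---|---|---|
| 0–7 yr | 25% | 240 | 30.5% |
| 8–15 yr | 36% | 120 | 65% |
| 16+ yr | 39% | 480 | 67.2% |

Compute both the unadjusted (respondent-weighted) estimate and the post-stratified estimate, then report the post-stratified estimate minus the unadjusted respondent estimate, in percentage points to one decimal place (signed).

+0.8 percentage points

Without adjustment, the pooled respondent share is:
  (240/840)×30.5 + (120/840)×65 + (480/840)×67.2 = 56.4%
Post-stratifying to population shares instead:
  0.25×30.5 + 0.36×65 + 0.39×67.2 = 57.233%
Difference = 57.233 − 56.4 = 0.833 pp.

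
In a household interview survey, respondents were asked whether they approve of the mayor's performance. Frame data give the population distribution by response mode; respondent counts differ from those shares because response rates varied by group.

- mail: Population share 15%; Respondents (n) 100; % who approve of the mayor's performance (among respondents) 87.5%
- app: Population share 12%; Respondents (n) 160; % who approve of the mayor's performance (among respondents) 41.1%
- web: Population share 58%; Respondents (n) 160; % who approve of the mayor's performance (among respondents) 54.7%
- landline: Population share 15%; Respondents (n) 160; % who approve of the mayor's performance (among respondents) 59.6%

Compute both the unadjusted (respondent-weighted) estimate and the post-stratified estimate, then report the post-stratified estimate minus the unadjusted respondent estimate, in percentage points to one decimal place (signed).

Without adjustment, the pooled respondent share is:
  (100/580)×87.5 + (160/580)×41.1 + (160/580)×54.7 + (160/580)×59.6 = 57.9552%
Reweighting by population response mode shares:
  0.15×87.5 + 0.12×41.1 + 0.58×54.7 + 0.15×59.6 = 58.723%
Difference = 58.723 − 57.9552 = 0.7678 pp.

+0.8 percentage points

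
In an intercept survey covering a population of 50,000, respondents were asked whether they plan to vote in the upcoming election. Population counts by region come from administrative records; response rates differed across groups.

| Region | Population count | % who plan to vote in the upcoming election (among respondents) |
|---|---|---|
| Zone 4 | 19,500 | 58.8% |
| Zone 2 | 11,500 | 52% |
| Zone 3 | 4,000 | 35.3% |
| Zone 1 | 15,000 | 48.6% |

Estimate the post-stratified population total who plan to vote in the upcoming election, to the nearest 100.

26,100

Estimated count per cell = population count × respondent percentage:
  Zone 4: 19,500 × 58.8% = 11,466
  Zone 2: 11,500 × 52% = 5980
  Zone 3: 4,000 × 35.3% = 1412
  Zone 1: 15,000 × 48.6% = 7290
Estimated total = 26,148 → 26,100.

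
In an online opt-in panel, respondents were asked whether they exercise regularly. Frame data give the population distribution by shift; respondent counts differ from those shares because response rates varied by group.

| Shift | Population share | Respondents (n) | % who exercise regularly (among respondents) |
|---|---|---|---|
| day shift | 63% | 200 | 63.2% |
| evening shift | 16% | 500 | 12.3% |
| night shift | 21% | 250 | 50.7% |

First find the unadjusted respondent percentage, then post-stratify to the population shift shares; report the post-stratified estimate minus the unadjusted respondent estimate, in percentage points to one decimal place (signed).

Without adjustment, the pooled respondent share is:
  (200/950)×63.2 + (500/950)×12.3 + (250/950)×50.7 = 33.1211%
Reweighting by population shift shares:
  0.63×63.2 + 0.16×12.3 + 0.21×50.7 = 52.431%
Difference = 52.431 − 33.1211 = 19.3099 pp.

+19.3 percentage points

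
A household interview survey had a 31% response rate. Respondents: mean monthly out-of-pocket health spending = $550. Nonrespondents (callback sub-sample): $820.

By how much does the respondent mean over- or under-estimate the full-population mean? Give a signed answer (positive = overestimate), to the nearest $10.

-$190

Nonresponse fraction = 1 − 0.31 = 0.69.
Bias = (nonresponse fraction) × (respondent mean − nonrespondent mean)
     = 0.69 × (550 − 820) = 0.69 × -270 = -186.3.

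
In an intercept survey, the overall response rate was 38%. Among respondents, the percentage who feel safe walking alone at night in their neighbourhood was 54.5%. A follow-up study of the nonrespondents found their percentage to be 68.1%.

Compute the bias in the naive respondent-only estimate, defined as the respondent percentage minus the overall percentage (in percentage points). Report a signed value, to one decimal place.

-8.4 percentage points

Nonresponse fraction = 1 − 0.38 = 0.62.
Bias = (nonresponse fraction) × (respondent percentage − nonrespondent percentage)
     = 0.62 × (54.5 − 68.1) = 0.62 × -13.6 = -8.432.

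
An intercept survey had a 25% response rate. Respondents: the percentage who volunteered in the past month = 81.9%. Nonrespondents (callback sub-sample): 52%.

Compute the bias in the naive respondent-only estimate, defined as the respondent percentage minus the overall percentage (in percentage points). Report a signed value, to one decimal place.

+22.4 percentage points

Nonresponse fraction = 1 − 0.25 = 0.75.
Bias = (nonresponse fraction) × (respondent percentage − nonrespondent percentage)
     = 0.75 × (81.9 − 52) = 0.75 × 29.9 = 22.425.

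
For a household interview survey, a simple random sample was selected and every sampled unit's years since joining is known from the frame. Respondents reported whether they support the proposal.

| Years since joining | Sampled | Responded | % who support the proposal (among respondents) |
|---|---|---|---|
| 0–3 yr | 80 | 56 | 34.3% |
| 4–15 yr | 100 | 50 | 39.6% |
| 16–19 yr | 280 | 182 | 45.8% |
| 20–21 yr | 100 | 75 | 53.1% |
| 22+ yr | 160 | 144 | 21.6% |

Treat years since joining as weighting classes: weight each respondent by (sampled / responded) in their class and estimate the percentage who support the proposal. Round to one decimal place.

Class response rates: 0–3 yr 56/80 = 70%, 4–15 yr 50/100 = 50%, 16–19 yr 182/280 = 65%, 20–21 yr 75/100 = 75%, 22+ yr 144/160 = 90%.
Inverse-response-rate weighting restores each class to its sampled count, so class totals weight by n_sampled:
  0–3 yr: 80 × 34.3 = 2744
  4–15 yr: 100 × 39.6 = 3960
  16–19 yr: 280 × 45.8 = 12,824
  20–21 yr: 100 × 53.1 = 5310
  22+ yr: 160 × 21.6 = 3456
Adjusted estimate = 28,294 / 720 = 39.2972 → 39.3%.

39.3%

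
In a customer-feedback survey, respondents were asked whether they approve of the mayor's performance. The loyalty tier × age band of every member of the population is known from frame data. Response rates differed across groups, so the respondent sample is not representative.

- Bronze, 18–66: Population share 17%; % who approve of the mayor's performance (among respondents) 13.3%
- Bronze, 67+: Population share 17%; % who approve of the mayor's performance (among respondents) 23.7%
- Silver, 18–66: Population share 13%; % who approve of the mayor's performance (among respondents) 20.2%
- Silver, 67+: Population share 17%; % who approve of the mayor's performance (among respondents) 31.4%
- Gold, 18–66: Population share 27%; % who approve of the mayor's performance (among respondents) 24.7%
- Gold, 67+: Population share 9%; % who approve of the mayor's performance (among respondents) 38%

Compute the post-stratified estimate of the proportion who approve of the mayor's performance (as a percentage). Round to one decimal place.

24.3%

Weight each group's respondent value by its population share:
  Bronze, 18–66: 0.17 × 13.3 = 2.261
  Bronze, 67+: 0.17 × 23.7 = 4.029
  Silver, 18–66: 0.13 × 20.2 = 2.626
  Silver, 67+: 0.17 × 31.4 = 5.338
  Gold, 18–66: 0.27 × 24.7 = 6.669
  Gold, 67+: 0.09 × 38 = 3.42
Post-stratified estimate = 24.343 → 24.3%.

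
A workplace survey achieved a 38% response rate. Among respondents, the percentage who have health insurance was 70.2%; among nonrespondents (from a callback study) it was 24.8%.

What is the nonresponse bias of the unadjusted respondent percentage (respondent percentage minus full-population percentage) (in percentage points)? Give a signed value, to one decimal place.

+28.1 percentage points

Nonresponse fraction = 1 − 0.38 = 0.62.
Bias = (nonresponse fraction) × (respondent percentage − nonrespondent percentage)
     = 0.62 × (70.2 − 24.8) = 0.62 × 45.4 = 28.148.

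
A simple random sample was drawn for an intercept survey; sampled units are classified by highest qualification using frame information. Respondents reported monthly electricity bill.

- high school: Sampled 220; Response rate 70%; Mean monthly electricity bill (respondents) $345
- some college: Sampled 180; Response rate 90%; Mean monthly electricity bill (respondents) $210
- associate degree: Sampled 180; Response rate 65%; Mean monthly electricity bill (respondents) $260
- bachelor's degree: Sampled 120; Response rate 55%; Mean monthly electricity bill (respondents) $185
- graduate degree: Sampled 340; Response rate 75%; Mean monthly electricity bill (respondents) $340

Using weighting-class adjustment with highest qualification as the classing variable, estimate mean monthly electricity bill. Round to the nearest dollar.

Each respondent's weight = sampled/responded in their class; summing within a class gives n_sampled, so:
  high school: 220 × 345 = 75,900
  some college: 180 × 210 = 37,800
  associate degree: 180 × 260 = 46,800
  bachelor's degree: 120 × 185 = 22,200
  graduate degree: 340 × 340 = 115,600
Adjusted estimate = 298,300 / 1,040 = 286.827 → $287.

$287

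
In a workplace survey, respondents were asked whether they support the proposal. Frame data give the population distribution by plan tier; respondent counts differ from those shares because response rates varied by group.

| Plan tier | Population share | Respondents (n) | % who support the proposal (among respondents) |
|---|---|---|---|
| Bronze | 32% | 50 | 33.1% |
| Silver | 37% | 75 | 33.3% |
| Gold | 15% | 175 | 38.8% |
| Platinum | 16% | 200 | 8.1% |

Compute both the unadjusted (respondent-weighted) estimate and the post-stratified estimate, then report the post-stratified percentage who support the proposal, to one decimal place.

30.0%

Naive respondent-only estimate (weights = respondent counts):
  (50/500)×33.1 + (75/500)×33.3 + (175/500)×38.8 + (200/500)×8.1 = 25.125%
Reweighting by population plan tier shares:
  0.32×33.1 + 0.37×33.3 + 0.15×38.8 + 0.16×8.1 = 30.029%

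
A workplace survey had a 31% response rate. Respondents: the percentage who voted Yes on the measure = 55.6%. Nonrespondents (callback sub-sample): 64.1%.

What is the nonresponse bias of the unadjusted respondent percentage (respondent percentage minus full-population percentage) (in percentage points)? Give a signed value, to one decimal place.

Nonresponse fraction = 1 − 0.31 = 0.69.
Bias = (nonresponse fraction) × (respondent percentage − nonrespondent percentage)
     = 0.69 × (55.6 − 64.1) = 0.69 × -8.5 = -5.865.

-5.9 percentage points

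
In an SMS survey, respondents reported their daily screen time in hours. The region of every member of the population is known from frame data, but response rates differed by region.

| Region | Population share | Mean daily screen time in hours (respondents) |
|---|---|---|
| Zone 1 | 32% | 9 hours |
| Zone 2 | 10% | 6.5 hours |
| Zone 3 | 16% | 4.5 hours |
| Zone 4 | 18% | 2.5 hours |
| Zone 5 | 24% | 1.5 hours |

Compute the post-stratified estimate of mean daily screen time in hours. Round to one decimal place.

5.1

Reweight to the known region distribution:
  Zone 1: 0.32 × 9 = 2.88
  Zone 2: 0.1 × 6.5 = 0.65
  Zone 3: 0.16 × 4.5 = 0.72
  Zone 4: 0.18 × 2.5 = 0.45
  Zone 5: 0.24 × 1.5 = 0.36
Post-stratified estimate = 5.06 → 5.1.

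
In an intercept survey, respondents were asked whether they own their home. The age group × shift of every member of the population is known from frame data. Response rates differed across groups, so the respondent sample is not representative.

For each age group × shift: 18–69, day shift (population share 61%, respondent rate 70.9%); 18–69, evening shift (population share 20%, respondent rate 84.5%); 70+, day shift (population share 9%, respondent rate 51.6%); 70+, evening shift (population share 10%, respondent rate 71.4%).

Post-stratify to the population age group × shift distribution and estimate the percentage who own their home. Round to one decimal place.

71.9%

Each cell contributes population-share × respondent value:
  18–69, day shift: 0.61 × 70.9 = 43.249
  18–69, evening shift: 0.2 × 84.5 = 16.9
  70+, day shift: 0.09 × 51.6 = 4.644
  70+, evening shift: 0.1 × 71.4 = 7.14
Post-stratified estimate = 71.933 → 71.9%.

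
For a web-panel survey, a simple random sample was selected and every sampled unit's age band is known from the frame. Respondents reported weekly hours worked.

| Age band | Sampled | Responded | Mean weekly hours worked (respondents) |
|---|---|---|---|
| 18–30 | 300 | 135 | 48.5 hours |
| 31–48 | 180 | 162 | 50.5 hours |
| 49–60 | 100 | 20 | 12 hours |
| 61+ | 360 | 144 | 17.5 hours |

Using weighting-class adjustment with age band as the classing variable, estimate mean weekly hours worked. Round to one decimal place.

Class response rates: 18–30 135/300 = 45%, 31–48 162/180 = 90%, 49–60 20/100 = 20%, 61+ 144/360 = 40%.
Inverse-response-rate weighting restores each class to its sampled count, so class totals weight by n_sampled:
  18–30: 300 × 48.5 = 14,550
  31–48: 180 × 50.5 = 9090
  49–60: 100 × 12 = 1200
  61+: 360 × 17.5 = 6300
Adjusted estimate = 31,140 / 940 = 33.1277 → 33.1.

33.1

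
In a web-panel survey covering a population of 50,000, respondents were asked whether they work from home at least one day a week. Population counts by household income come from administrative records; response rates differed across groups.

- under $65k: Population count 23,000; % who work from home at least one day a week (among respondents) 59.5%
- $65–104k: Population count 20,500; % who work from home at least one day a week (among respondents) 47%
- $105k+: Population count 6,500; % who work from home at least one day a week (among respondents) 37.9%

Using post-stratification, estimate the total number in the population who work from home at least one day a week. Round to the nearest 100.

Estimated count per cell = population count × respondent percentage:
  under $65k: 23,000 × 59.5% = 13,685
  $65–104k: 20,500 × 47% = 9635
  $105k+: 6,500 × 37.9% = 2463.5
Estimated total = 25783.5 → 25,800.

25,800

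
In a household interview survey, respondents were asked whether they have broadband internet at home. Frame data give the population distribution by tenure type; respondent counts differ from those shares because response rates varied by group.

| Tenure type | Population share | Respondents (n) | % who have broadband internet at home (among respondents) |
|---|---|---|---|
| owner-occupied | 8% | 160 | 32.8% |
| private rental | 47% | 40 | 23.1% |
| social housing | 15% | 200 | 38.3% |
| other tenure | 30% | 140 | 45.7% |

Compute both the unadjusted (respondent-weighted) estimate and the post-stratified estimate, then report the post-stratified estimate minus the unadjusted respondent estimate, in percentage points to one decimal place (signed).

-4.5 percentage points

Without adjustment, the pooled respondent share is:
  (160/540)×32.8 + (40/540)×23.1 + (200/540)×38.3 + (140/540)×45.7 = 37.463%
Reweighting by population tenure type shares:
  0.08×32.8 + 0.47×23.1 + 0.15×38.3 + 0.3×45.7 = 32.936%
Difference = 32.936 − 37.463 = -4.527 pp.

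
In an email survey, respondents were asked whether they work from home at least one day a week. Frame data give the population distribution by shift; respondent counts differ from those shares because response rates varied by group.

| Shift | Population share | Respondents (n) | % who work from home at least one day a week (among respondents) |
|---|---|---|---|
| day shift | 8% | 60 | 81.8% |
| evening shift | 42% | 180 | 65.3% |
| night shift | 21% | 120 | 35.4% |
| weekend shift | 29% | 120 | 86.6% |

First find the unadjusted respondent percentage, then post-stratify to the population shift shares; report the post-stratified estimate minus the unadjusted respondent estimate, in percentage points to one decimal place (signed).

Unadjusted (pooled respondent) estimate weights by respondent counts:
  (60/480)×81.8 + (180/480)×65.3 + (120/480)×35.4 + (120/480)×86.6 = 65.2125%
Post-stratifying to population shares instead:
  0.08×81.8 + 0.42×65.3 + 0.21×35.4 + 0.29×86.6 = 66.518%
Difference = 66.518 − 65.2125 = 1.3055 pp.

+1.3 percentage points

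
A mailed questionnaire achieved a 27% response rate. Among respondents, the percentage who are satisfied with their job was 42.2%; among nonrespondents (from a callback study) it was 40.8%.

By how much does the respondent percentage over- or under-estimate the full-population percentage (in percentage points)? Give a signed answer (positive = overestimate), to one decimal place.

+1.0 percentage points

Nonresponse fraction = 1 − 0.27 = 0.73.
Bias = (nonresponse fraction) × (respondent percentage − nonrespondent percentage)
     = 0.73 × (42.2 − 40.8) = 0.73 × 1.4 = 1.022.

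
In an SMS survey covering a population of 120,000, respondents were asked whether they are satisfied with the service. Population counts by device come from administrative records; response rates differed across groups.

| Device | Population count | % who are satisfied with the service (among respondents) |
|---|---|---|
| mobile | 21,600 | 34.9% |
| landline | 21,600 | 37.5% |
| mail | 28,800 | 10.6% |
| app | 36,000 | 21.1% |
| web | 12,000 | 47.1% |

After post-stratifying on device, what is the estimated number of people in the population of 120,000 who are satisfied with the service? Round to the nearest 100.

31,900

Apply each group's respondent rate to its population count:
  mobile: 21,600 × 34.9% = 7538.4
  landline: 21,600 × 37.5% = 8100
  mail: 28,800 × 10.6% = 3052.8
  app: 36,000 × 21.1% = 7596
  web: 12,000 × 47.1% = 5652
Estimated total = 31939.2 → 31,900.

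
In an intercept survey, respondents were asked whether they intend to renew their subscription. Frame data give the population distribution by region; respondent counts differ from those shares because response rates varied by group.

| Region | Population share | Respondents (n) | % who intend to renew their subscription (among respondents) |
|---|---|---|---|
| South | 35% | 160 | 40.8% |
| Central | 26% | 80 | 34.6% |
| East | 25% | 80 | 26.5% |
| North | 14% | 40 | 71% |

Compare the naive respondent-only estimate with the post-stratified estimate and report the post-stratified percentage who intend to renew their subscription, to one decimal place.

Without adjustment, the pooled respondent share is:
  (160/360)×40.8 + (80/360)×34.6 + (80/360)×26.5 + (40/360)×71 = 39.6%
Reweighting by population region shares:
  0.35×40.8 + 0.26×34.6 + 0.25×26.5 + 0.14×71 = 39.841%

39.8%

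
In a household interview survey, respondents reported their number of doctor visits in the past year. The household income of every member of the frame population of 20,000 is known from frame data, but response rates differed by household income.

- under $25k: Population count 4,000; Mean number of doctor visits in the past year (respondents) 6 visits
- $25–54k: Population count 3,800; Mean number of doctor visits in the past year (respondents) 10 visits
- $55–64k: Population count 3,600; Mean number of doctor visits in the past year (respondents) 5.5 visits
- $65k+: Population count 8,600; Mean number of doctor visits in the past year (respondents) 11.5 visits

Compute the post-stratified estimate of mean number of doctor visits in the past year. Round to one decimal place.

Reweight to the known household income distribution:
  under $25k: (4,000/20,000) × 6 = 1.2
  $25–54k: (3,800/20,000) × 10 = 1.9
  $55–64k: (3,600/20,000) × 5.5 = 0.99
  $65k+: (8,600/20,000) × 11.5 = 4.945
Post-stratified estimate = 9.035 → 9.0.

9.0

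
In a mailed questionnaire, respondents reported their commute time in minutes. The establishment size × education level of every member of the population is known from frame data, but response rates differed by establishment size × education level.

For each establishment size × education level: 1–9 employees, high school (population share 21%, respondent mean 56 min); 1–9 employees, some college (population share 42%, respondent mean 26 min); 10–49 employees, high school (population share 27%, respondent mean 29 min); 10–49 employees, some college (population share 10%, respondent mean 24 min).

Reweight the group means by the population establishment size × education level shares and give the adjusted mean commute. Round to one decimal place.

Post-stratification weights by population share, not respondent share:
  1–9 employees, high school: 0.21 × 56 = 11.76
  1–9 employees, some college: 0.42 × 26 = 10.92
  10–49 employees, high school: 0.27 × 29 = 7.83
  10–49 employees, some college: 0.1 × 24 = 2.4
Post-stratified estimate = 32.91 → 32.9.

32.9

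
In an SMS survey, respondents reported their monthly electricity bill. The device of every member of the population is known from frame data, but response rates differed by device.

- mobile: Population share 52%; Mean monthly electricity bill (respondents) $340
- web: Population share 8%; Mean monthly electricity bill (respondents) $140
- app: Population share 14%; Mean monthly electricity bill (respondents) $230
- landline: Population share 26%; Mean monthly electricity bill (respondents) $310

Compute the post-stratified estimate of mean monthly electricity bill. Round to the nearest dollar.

$301

Each cell contributes population-share × respondent value:
  mobile: 0.52 × 340 = 176.8
  web: 0.08 × 140 = 11.2
  app: 0.14 × 230 = 32.2
  landline: 0.26 × 310 = 80.6
Post-stratified estimate = 300.8 → $301.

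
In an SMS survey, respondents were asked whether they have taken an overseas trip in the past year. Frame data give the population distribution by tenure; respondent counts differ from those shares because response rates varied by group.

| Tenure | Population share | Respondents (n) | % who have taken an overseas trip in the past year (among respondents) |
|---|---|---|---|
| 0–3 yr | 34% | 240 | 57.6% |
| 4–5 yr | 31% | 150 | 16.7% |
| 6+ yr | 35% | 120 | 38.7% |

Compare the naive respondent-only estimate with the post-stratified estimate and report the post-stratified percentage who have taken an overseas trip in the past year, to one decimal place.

38.3%

Without adjustment, the pooled respondent share is:
  (240/510)×57.6 + (150/510)×16.7 + (120/510)×38.7 = 41.1235%
Post-stratified estimate weights by population shares:
  0.34×57.6 + 0.31×16.7 + 0.35×38.7 = 38.306%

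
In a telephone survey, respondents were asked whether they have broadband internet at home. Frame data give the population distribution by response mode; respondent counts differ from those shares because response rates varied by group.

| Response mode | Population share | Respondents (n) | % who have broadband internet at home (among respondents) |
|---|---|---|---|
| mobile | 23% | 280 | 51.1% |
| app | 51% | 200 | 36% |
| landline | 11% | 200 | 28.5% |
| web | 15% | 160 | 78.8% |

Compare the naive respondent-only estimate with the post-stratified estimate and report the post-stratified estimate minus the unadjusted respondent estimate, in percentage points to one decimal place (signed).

-2.3 percentage points

Without adjustment, the pooled respondent share is:
  (280/840)×51.1 + (200/840)×36 + (200/840)×28.5 + (160/840)×78.8 = 47.4%
Post-stratifying to population shares instead:
  0.23×51.1 + 0.51×36 + 0.11×28.5 + 0.15×78.8 = 45.068%
Difference = 45.068 − 47.4 = -2.332 pp.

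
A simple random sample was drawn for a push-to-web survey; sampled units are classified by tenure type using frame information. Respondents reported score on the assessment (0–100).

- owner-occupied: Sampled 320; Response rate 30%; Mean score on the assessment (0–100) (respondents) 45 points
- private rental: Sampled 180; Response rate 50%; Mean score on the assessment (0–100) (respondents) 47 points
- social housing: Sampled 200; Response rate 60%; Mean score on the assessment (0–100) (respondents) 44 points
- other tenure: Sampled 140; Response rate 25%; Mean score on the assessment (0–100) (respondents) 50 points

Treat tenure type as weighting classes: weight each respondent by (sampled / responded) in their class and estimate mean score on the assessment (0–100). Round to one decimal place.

46.0

Weighting each respondent by the inverse class response rate inflates each class back to its sampled size, so the class weight is n_sampled:
  owner-occupied: 320 × 45 = 14,400
  private rental: 180 × 47 = 8460
  social housing: 200 × 44 = 8800
  other tenure: 140 × 50 = 7000
Adjusted estimate = 38,660 / 840 = 46.0238 → 46.0.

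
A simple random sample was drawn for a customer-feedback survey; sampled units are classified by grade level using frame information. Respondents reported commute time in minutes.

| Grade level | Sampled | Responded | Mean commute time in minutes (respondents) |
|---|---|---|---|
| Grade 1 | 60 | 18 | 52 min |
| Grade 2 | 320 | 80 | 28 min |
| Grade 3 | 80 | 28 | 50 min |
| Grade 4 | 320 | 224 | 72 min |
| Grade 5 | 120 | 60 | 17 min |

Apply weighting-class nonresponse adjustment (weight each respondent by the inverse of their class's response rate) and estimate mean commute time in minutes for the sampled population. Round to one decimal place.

45.7

Class response rates: Grade 1 18/60 = 30%, Grade 2 80/320 = 25%, Grade 3 28/80 = 35%, Grade 4 224/320 = 70%, Grade 5 60/120 = 50%.
With weight = n_sampled/n_responded per class, the weighted class total is n_sampled:
  Grade 1: 60 × 52 = 3120
  Grade 2: 320 × 28 = 8960
  Grade 3: 80 × 50 = 4000
  Grade 4: 320 × 72 = 23,040
  Grade 5: 120 × 17 = 2040
Adjusted estimate = 41,160 / 900 = 45.7333 → 45.7.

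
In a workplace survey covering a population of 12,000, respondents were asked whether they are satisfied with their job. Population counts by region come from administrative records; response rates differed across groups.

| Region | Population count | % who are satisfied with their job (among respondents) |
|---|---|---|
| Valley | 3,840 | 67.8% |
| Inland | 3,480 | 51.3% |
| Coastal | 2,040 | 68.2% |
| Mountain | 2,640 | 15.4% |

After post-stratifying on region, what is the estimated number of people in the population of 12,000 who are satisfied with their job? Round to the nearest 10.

Apply each group's respondent rate to its population count:
  Valley: 3,840 × 67.8% = 2603.52
  Inland: 3,480 × 51.3% = 1785.24
  Coastal: 2,040 × 68.2% = 1391.28
  Mountain: 2,640 × 15.4% = 406.56
Estimated total = 6186.6 → 6,190.

6,190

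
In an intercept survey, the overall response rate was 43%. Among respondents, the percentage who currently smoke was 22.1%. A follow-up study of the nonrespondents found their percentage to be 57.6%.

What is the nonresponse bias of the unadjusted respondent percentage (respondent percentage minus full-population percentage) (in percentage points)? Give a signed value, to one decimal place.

Nonresponse fraction = 1 − 0.43 = 0.57.
Bias = (nonresponse fraction) × (respondent percentage − nonrespondent percentage)
     = 0.57 × (22.1 − 57.6) = 0.57 × -35.5 = -20.235.

-20.2 percentage points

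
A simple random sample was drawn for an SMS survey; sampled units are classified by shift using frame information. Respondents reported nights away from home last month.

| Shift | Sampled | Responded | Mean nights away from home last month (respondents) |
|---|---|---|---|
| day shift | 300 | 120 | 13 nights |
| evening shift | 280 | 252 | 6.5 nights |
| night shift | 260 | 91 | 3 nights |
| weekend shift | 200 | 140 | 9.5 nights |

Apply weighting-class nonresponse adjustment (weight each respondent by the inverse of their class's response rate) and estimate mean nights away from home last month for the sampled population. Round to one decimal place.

Class response rates: day shift 120/300 = 40%, evening shift 252/280 = 90%, night shift 91/260 = 35%, weekend shift 140/200 = 70%.
Weighting each respondent by the inverse class response rate inflates each class back to its sampled size, so the class weight is n_sampled:
  day shift: 300 × 13 = 3900
  evening shift: 280 × 6.5 = 1820
  night shift: 260 × 3 = 780
  weekend shift: 200 × 9.5 = 1900
Adjusted estimate = 8400 / 1,040 = 8.07692 → 8.1.

8.1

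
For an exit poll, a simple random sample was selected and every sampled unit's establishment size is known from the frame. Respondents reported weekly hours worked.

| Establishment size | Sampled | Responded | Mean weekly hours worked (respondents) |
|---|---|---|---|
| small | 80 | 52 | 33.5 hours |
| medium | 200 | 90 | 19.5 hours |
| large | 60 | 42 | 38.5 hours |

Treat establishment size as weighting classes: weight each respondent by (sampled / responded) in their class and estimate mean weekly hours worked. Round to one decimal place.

26.1

Response rates by class: small 52/80 = 65%, medium 90/200 = 45%, large 42/60 = 70%.
With weight = n_sampled/n_responded per class, the weighted class total is n_sampled:
  small: 80 × 33.5 = 2680
  medium: 200 × 19.5 = 3900
  large: 60 × 38.5 = 2310
Adjusted estimate = 8890 / 340 = 26.1471 → 26.1.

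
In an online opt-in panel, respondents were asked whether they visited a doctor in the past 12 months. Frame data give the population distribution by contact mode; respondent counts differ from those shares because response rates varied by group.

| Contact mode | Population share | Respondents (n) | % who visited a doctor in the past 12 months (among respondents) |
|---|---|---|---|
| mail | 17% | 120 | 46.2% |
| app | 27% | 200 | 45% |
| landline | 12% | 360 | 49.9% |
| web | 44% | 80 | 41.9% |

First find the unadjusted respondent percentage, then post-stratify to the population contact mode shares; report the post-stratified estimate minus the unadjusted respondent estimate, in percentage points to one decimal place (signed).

Naive respondent-only estimate (weights = respondent counts):
  (120/760)×46.2 + (200/760)×45 + (360/760)×49.9 + (80/760)×41.9 = 47.1842%
Reweighting by population contact mode shares:
  0.17×46.2 + 0.27×45 + 0.12×49.9 + 0.44×41.9 = 44.428%
Difference = 44.428 − 47.1842 = -2.7562 pp.

-2.8 percentage points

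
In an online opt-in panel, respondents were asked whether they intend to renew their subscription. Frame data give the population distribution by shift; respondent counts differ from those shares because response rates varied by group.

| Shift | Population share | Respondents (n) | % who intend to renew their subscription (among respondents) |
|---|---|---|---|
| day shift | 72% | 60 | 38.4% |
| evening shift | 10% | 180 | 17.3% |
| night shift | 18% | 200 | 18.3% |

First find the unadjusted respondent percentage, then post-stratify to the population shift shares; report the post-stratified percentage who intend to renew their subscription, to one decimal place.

Unadjusted (pooled respondent) estimate weights by respondent counts:
  (60/440)×38.4 + (180/440)×17.3 + (200/440)×18.3 = 20.6318%
Post-stratifying to population shares instead:
  0.72×38.4 + 0.1×17.3 + 0.18×18.3 = 32.672%

32.7%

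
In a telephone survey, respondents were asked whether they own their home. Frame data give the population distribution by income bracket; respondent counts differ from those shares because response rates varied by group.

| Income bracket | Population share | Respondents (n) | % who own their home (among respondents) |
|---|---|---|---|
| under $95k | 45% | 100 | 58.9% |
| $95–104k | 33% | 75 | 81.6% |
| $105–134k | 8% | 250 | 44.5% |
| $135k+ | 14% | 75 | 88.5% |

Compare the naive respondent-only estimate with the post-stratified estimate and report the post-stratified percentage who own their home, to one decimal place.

Unadjusted (pooled respondent) estimate weights by respondent counts:
  (100/500)×58.9 + (75/500)×81.6 + (250/500)×44.5 + (75/500)×88.5 = 59.545%
Post-stratified estimate weights by population shares:
  0.45×58.9 + 0.33×81.6 + 0.08×44.5 + 0.14×88.5 = 69.383%

69.4%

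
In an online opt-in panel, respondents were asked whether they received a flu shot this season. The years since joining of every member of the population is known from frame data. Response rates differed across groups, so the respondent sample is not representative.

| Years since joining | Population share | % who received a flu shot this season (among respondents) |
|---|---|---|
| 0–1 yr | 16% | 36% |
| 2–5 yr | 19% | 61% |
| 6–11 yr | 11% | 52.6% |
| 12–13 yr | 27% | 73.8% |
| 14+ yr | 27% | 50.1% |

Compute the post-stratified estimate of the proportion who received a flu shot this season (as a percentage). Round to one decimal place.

56.6%

Weight each group's respondent value by its population share:
  0–1 yr: 0.16 × 36 = 5.76
  2–5 yr: 0.19 × 61 = 11.59
  6–11 yr: 0.11 × 52.6 = 5.786
  12–13 yr: 0.27 × 73.8 = 19.926
  14+ yr: 0.27 × 50.1 = 13.527
Post-stratified estimate = 56.589 → 56.6%.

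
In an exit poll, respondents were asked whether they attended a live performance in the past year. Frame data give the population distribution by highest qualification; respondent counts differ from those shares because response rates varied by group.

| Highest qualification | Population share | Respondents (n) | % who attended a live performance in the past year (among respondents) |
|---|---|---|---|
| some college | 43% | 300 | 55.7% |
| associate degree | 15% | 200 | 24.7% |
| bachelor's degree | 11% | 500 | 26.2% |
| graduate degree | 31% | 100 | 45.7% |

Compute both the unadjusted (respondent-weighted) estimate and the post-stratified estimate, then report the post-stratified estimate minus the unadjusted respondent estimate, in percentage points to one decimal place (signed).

Naive respondent-only estimate (weights = respondent counts):
  (300/1100)×55.7 + (200/1100)×24.7 + (500/1100)×26.2 + (100/1100)×45.7 = 35.7455%
Post-stratified estimate weights by population shares:
  0.43×55.7 + 0.15×24.7 + 0.11×26.2 + 0.31×45.7 = 44.705%
Difference = 44.705 − 35.7455 = 8.9595 pp.

+9.0 percentage points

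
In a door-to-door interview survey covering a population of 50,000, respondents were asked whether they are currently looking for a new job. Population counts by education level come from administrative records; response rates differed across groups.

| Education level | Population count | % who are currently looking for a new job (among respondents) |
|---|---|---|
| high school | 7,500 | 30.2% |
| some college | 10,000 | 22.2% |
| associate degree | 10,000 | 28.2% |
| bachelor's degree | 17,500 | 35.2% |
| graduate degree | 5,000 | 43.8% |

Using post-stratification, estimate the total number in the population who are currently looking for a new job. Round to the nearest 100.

Estimated count per cell = population count × respondent percentage:
  high school: 7,500 × 30.2% = 2265
  some college: 10,000 × 22.2% = 2220
  associate degree: 10,000 × 28.2% = 2820
  bachelor's degree: 17,500 × 35.2% = 6160
  graduate degree: 5,000 × 43.8% = 2190
Estimated total = 15,655 → 15,700.

15,700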